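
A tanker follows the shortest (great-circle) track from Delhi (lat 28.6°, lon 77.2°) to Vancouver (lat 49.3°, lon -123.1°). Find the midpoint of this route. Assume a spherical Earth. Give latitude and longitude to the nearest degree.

≈ lat 74°, lon 118°

The haversine formula gives a central angle δ ≈ 1.746 rad (100.0°) between the endpoints.
Interpolate at f = 1/2 with slerp weights a = sin((1−f)δ)/sin δ ≈ 0.778, b = sin(fδ)/sin δ ≈ 0.778.
p = a·p₁ + b·p₂ ≈ (-0.126, 0.241, 0.962); φ = arcsin(p_z) ≈ 74.22°, λ = atan2(p_y, p_x) ≈ 117.54°.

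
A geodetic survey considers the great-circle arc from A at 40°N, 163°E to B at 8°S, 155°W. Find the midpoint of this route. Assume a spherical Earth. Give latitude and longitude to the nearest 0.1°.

Write both endpoints as unit vectors p₁, p₂ with components (cos φ cos λ, cos φ sin λ, sin φ).
The central angle between the endpoints is δ = arccos(p₁·p₂) ≈ 1.077 rad (61.7°).
Interpolate at f = 1/2 with slerp weights a = sin((1−f)δ)/sin δ ≈ 0.582, b = sin(fδ)/sin δ ≈ 0.582.
p = a·p₁ + b·p₂ ≈ (-0.949, -0.113, 0.293); φ = arcsin(p_z) ≈ 17.05°, λ = atan2(p_y, p_x) ≈ -173.19°.

≈ 17.1°N, 173.2°W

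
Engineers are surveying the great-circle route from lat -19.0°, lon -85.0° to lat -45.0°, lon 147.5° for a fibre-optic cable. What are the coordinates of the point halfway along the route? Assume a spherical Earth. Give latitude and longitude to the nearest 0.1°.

≈ lat -53.6°, lon -132.4°

Convert each endpoint to a unit vector on the sphere (x = cos φ cos λ, y = cos φ sin λ, z = sin φ).
The central angle between the endpoints is δ = arccos(p₁·p₂) ≈ 1.749 rad (100.2°).
Interpolate at f = 1/2 with slerp weights a = sin((1−f)δ)/sin δ ≈ 0.779, b = sin(fδ)/sin δ ≈ 0.779.
p = a·p₁ + b·p₂ ≈ (-0.401, -0.438, -0.805); φ = arcsin(p_z) ≈ -53.59°, λ = atan2(p_y, p_x) ≈ -132.44°.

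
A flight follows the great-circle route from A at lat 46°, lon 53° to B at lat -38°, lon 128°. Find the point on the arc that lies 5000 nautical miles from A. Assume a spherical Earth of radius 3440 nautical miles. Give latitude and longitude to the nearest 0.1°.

≈ lat -19.4°, lon 110.2°

The haversine formula gives a central angle δ ≈ 1.877 rad (107.5°) between the endpoints. The total great-circle distance is δ·R ≈ 1.877 × 3440 ≈ 6456 nmi, so the target fraction is f = 5000/6456 ≈ 0.774.
Interpolate at f ≈ 0.774 with slerp weights a = sin((1−f)δ)/sin δ ≈ 0.431, b = sin(fδ)/sin δ ≈ 1.041.
p = a·p₁ + b·p₂ ≈ (-0.325, 0.886, -0.331); φ = arcsin(p_z) ≈ -19.35°, λ = atan2(p_y, p_x) ≈ 110.16°.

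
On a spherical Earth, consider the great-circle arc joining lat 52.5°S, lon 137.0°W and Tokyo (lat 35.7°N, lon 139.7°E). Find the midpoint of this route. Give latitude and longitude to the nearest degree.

The haversine formula gives a central angle δ ≈ 1.988 rad (113.9°) between the endpoints.
Interpolate at f = 1/2 with slerp weights a = sin((1−f)δ)/sin δ ≈ 0.917, b = sin(fδ)/sin δ ≈ 0.917.
p = a·p₁ + b·p₂ ≈ (-0.976, 0.101, -0.192); φ = arcsin(p_z) ≈ -11.09°, λ = atan2(p_y, p_x) ≈ 174.10°.

≈ lat 11°S, lon 174°E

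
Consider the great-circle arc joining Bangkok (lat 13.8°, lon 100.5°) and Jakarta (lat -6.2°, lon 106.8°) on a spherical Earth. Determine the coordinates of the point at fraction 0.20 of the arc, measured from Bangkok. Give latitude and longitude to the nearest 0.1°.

The haversine formula gives a central angle δ ≈ 0.366 rad (21.0°) between the endpoints.
Interpolate at f = 0.20 with slerp weights a = sin((1−f)δ)/sin δ ≈ 0.806, b = sin(fδ)/sin δ ≈ 0.204.
p = a·p₁ + b·p₂ ≈ (-0.201, 0.965, 0.170); φ = arcsin(p_z) ≈ 9.81°, λ = atan2(p_y, p_x) ≈ 101.80°.

≈ lat 9.8°, lon 101.8°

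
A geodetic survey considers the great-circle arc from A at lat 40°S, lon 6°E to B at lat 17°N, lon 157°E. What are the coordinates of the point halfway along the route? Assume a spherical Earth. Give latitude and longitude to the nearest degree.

≈ lat 37°S, lon 105°E

Write both endpoints as unit vectors p₁, p₂ with components (cos φ cos λ, cos φ sin λ, sin φ).
The central angle between the endpoints is δ = arccos(p₁·p₂) ≈ 2.547 rad (146.0°).
Interpolate at f = 1/2 with slerp weights a = sin((1−f)δ)/sin δ ≈ 1.708, b = sin(fδ)/sin δ ≈ 1.708.
p = a·p₁ + b·p₂ ≈ (-0.202, 0.775, -0.599); φ = arcsin(p_z) ≈ -36.77°, λ = atan2(p_y, p_x) ≈ 104.63°.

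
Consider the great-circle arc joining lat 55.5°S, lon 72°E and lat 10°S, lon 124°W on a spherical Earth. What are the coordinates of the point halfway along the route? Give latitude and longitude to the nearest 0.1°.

Convert each endpoint to a unit vector on the sphere (x = cos φ cos λ, y = cos φ sin λ, z = sin φ).
The central angle between the endpoints is δ = arccos(p₁·p₂) ≈ 1.975 rad (113.1°).
Interpolate at f = 1/2 with slerp weights a = sin((1−f)δ)/sin δ ≈ 0.908, b = sin(fδ)/sin δ ≈ 0.908.
p = a·p₁ + b·p₂ ≈ (-0.341, -0.252, -0.906); φ = arcsin(p_z) ≈ -64.91°, λ = atan2(p_y, p_x) ≈ -143.52°.

≈ lat 64.9°S, lon 143.5°W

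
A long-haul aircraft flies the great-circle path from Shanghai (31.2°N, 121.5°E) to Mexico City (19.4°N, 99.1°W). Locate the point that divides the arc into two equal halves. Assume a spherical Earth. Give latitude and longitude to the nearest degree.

Write both endpoints as unit vectors p₁, p₂ with components (cos φ cos λ, cos φ sin λ, sin φ).
The central angle between the endpoints is δ = arccos(p₁·p₂) ≈ 2.027 rad (116.1°).
Interpolate at f = 1/2 with slerp weights a = sin((1−f)δ)/sin δ ≈ 0.945, b = sin(fδ)/sin δ ≈ 0.945.
p = a·p₁ + b·p₂ ≈ (-0.564, -0.191, 0.804); φ = arcsin(p_z) ≈ 53.49°, λ = atan2(p_y, p_x) ≈ -161.28°.

≈ (53°N, 161°W)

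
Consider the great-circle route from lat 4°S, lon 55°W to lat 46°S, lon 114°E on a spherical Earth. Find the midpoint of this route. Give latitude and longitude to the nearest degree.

≈ lat 67°S, lon 32°W

Convert each endpoint to a unit vector on the sphere (x = cos φ cos λ, y = cos φ sin λ, z = sin φ).
The central angle between the endpoints is δ = arccos(p₁·p₂) ≈ 2.252 rad (129.1°).
Interpolate at f = 1/2 with slerp weights a = sin((1−f)δ)/sin δ ≈ 1.163, b = sin(fδ)/sin δ ≈ 1.163.
p = a·p₁ + b·p₂ ≈ (0.337, -0.212, -0.917); φ = arcsin(p_z) ≈ -66.55°, λ = atan2(p_y, p_x) ≈ -32.22°.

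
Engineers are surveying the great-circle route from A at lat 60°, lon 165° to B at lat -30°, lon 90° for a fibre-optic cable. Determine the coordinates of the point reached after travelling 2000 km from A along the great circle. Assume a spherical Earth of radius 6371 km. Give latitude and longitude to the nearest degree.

Write both endpoints as unit vectors p₁, p₂ with components (cos φ cos λ, cos φ sin λ, sin φ).
The central angle between the endpoints is δ = arccos(p₁·p₂) ≈ 1.898 rad (108.7°). The total great-circle distance is δ·R ≈ 1.898 × 6371 ≈ 12089 km, so the target fraction is f = 2000/12089 ≈ 0.165.
Interpolate at f ≈ 0.165 with slerp weights a = sin((1−f)δ)/sin δ ≈ 1.056, b = sin(fδ)/sin δ ≈ 0.326.
p = a·p₁ + b·p₂ ≈ (-0.510, 0.419, 0.751); φ = arcsin(p_z) ≈ 48.70°, λ = atan2(p_y, p_x) ≈ 140.59°.

≈ lat 49°, lon 141°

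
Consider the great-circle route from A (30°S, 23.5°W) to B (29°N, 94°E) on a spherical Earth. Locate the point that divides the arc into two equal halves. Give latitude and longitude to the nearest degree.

≈ (1°S, 36°E)

Convert each endpoint to a unit vector on the sphere (x = cos φ cos λ, y = cos φ sin λ, z = sin φ).
The central angle between the endpoints is δ = arccos(p₁·p₂) ≈ 2.205 rad (126.3°).
Interpolate at f = 1/2 with slerp weights a = sin((1−f)δ)/sin δ ≈ 1.107, b = sin(fδ)/sin δ ≈ 1.107.
p = a·p₁ + b·p₂ ≈ (0.812, 0.584, -0.017); φ = arcsin(p_z) ≈ -0.96°, λ = atan2(p_y, p_x) ≈ 35.72°.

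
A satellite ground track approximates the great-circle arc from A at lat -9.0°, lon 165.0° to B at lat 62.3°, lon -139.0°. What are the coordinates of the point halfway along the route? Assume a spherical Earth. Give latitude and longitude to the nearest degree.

Convert each endpoint to a unit vector on the sphere (x = cos φ cos λ, y = cos φ sin λ, z = sin φ).
The central angle between the endpoints is δ = arccos(p₁·p₂) ≈ 1.452 rad (83.2°).
Interpolate at f = 1/2 with slerp weights a = sin((1−f)δ)/sin δ ≈ 0.669, b = sin(fδ)/sin δ ≈ 0.669.
p = a·p₁ + b·p₂ ≈ (-0.873, -0.033, 0.487); φ = arcsin(p_z) ≈ 29.17°, λ = atan2(p_y, p_x) ≈ -177.83°.

≈ lat 29°, lon -178°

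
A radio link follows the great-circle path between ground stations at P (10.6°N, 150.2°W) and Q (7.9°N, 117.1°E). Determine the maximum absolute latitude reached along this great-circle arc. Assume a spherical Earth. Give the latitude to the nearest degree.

≈ 13°N

The great circle lies in the plane with unit normal n̂ = (p₁ × p₂)/|p₁ × p₂|.
Here n̂_z ≈ -0.973; the vertex latitude is φ_max = arccos|n̂_z| ≈ 13.4°.
Check via Clairaut: cos φ_max = |cos φ₁| · sin C = cos(10.6°)·sin(81.7°) ≈ 0.973, again giving ≈ 13.4°.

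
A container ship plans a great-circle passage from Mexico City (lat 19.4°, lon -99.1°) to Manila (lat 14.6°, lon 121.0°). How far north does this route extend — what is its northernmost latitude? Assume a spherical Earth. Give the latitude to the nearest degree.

The great circle lies in the plane with unit normal n̂ = (p₁ × p₂)/|p₁ × p₂|.
Here n̂_z ≈ -0.745; the vertex latitude is φ_max = arccos|n̂_z| ≈ 41.8°.
Check via Clairaut: cos φ_max = |cos φ₁| · sin C = cos(19.4°)·sin(52.2°) ≈ 0.745, again giving ≈ 41.8°.

≈ 42°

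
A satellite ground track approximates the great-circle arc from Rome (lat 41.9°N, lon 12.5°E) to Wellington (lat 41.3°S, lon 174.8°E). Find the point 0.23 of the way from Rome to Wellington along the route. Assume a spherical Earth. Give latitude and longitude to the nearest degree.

The haversine formula gives a central angle δ ≈ 2.911 rad (166.8°) between the endpoints.
Interpolate at f = 0.23 with slerp weights a = sin((1−f)δ)/sin δ ≈ 3.425, b = sin(fδ)/sin δ ≈ 2.712.
p = a·p₁ + b·p₂ ≈ (0.459, 0.736, 0.497); φ = arcsin(p_z) ≈ 29.79°, λ = atan2(p_y, p_x) ≈ 58.05°.

≈ lat 30°N, lon 58°E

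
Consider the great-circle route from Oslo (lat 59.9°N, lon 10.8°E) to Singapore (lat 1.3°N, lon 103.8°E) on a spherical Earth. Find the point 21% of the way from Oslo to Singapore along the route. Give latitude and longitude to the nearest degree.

≈ lat 56°N, lon 46°E

From cos δ = sin φ₁ sin φ₂ + cos φ₁ cos φ₂ cos Δλ, the central angle is δ ≈ 1.577 rad (90.4°).
Interpolate at f = 0.21 with slerp weights a = sin((1−f)δ)/sin δ ≈ 0.948, b = sin(fδ)/sin δ ≈ 0.325.
p = a·p₁ + b·p₂ ≈ (0.389, 0.405, 0.827); φ = arcsin(p_z) ≈ 55.83°, λ = atan2(p_y, p_x) ≈ 46.12°.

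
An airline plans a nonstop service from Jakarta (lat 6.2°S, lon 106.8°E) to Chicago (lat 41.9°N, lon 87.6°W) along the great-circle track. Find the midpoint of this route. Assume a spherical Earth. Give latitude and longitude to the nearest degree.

≈ lat 59°N, lon 141°E

From cos δ = sin φ₁ sin φ₂ + cos φ₁ cos φ₂ cos Δλ, the central angle is δ ≈ 2.480 rad (142.1°).
Interpolate at f = 1/2 with slerp weights a = sin((1−f)δ)/sin δ ≈ 1.539, b = sin(fδ)/sin δ ≈ 1.539.
p = a·p₁ + b·p₂ ≈ (-0.394, 0.320, 0.861); φ = arcsin(p_z) ≈ 59.48°, λ = atan2(p_y, p_x) ≈ 140.92°.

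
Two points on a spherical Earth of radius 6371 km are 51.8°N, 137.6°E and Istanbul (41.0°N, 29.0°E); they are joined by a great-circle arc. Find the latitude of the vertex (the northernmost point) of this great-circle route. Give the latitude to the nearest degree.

≈ 62°N

The great circle lies in the plane with unit normal n̂ = (p₁ × p₂)/|p₁ × p₂|.
Here n̂_z ≈ -0.475; the vertex latitude is φ_max = arccos|n̂_z| ≈ 61.6°.
Check via Clairaut: cos φ_max = |cos φ₁| · sin C = cos(51.8°)·sin(50.3°) ≈ 0.475, again giving ≈ 61.6°.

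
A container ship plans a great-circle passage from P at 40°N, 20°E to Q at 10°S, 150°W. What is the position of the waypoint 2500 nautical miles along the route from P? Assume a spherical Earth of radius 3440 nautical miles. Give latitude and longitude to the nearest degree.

≈ 74°N, 32°W

Write both endpoints as unit vectors p₁, p₂ with components (cos φ cos λ, cos φ sin λ, sin φ).
The central angle between the endpoints is δ = arccos(p₁·p₂) ≈ 2.596 rad (148.7°). The total great-circle distance is δ·R ≈ 2.596 × 3440 ≈ 8929 nmi, so the target fraction is f = 2500/8929 ≈ 0.280.
Interpolate at f ≈ 0.280 with slerp weights a = sin((1−f)δ)/sin δ ≈ 1.841, b = sin(fδ)/sin δ ≈ 1.279.
p = a·p₁ + b·p₂ ≈ (0.234, -0.148, 0.961); φ = arcsin(p_z) ≈ 73.94°, λ = atan2(p_y, p_x) ≈ -32.28°.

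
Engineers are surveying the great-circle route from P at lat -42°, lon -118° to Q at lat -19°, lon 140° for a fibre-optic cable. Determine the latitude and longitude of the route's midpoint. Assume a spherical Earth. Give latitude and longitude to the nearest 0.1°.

The haversine formula gives a central angle δ ≈ 1.499 rad (85.9°) between the endpoints.
Interpolate at f = 1/2 with slerp weights a = sin((1−f)δ)/sin δ ≈ 0.683, b = sin(fδ)/sin δ ≈ 0.683.
p = a·p₁ + b·p₂ ≈ (-0.733, -0.033, -0.679); φ = arcsin(p_z) ≈ -42.80°, λ = atan2(p_y, p_x) ≈ -177.42°.

≈ lat -42.8°, lon -177.4°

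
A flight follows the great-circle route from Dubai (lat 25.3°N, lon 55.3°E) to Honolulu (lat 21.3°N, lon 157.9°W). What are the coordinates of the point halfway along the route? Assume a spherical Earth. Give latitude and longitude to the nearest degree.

From cos δ = sin φ₁ sin φ₂ + cos φ₁ cos φ₂ cos Δλ, the central angle is δ ≈ 2.153 rad (123.3°).
Interpolate at f = 1/2 with slerp weights a = sin((1−f)δ)/sin δ ≈ 1.054, b = sin(fδ)/sin δ ≈ 1.054.
p = a·p₁ + b·p₂ ≈ (-0.367, 0.414, 0.833); φ = arcsin(p_z) ≈ 56.41°, λ = atan2(p_y, p_x) ≈ 131.59°.

≈ lat 56°N, lon 132°E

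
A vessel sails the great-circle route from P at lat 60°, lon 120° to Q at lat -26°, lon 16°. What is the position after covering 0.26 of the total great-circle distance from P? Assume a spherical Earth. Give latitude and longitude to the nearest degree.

Write both endpoints as unit vectors p₁, p₂ with components (cos φ cos λ, cos φ sin λ, sin φ).
The central angle between the endpoints is δ = arccos(p₁·p₂) ≈ 2.081 rad (119.2°).
Interpolate at f = 0.26 with slerp weights a = sin((1−f)δ)/sin δ ≈ 1.145, b = sin(fδ)/sin δ ≈ 0.590.
p = a·p₁ + b·p₂ ≈ (0.224, 0.642, 0.733); φ = arcsin(p_z) ≈ 47.16°, λ = atan2(p_y, p_x) ≈ 70.80°.

≈ lat 47°, lon 71°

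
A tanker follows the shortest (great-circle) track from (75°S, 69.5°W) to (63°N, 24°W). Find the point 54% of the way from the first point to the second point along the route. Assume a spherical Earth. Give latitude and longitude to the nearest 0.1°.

≈ (0.9°S, 39.4°W)

Convert each endpoint to a unit vector on the sphere (x = cos φ cos λ, y = cos φ sin λ, z = sin φ).
The central angle between the endpoints is δ = arccos(p₁·p₂) ≈ 2.463 rad (141.1°).
Interpolate at f = 0.54 with slerp weights a = sin((1−f)δ)/sin δ ≈ 1.442, b = sin(fδ)/sin δ ≈ 1.547.
p = a·p₁ + b·p₂ ≈ (0.772, -0.635, -0.015); φ = arcsin(p_z) ≈ -0.87°, λ = atan2(p_y, p_x) ≈ -39.44°.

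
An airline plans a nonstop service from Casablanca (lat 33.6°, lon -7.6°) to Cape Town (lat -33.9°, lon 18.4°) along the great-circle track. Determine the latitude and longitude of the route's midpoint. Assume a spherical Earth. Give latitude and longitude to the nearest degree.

≈ lat 0°, lon 5°

Write both endpoints as unit vectors p₁, p₂ with components (cos φ cos λ, cos φ sin λ, sin φ).
The central angle between the endpoints is δ = arccos(p₁·p₂) ≈ 1.253 rad (71.8°).
Interpolate at f = 1/2 with slerp weights a = sin((1−f)δ)/sin δ ≈ 0.617, b = sin(fδ)/sin δ ≈ 0.617.
p = a·p₁ + b·p₂ ≈ (0.996, 0.094, -0.003); φ = arcsin(p_z) ≈ -0.15°, λ = atan2(p_y, p_x) ≈ 5.38°.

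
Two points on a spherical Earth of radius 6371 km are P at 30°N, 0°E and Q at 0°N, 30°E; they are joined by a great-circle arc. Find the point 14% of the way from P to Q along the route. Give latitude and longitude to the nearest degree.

≈ 26°N, 5°E

Write both endpoints as unit vectors p₁, p₂ with components (cos φ cos λ, cos φ sin λ, sin φ).
The central angle between the endpoints is δ = arccos(p₁·p₂) ≈ 0.723 rad (41.4°).
Interpolate at f = 0.14 with slerp weights a = sin((1−f)δ)/sin δ ≈ 0.880, b = sin(fδ)/sin δ ≈ 0.153.
p = a·p₁ + b·p₂ ≈ (0.895, 0.076, 0.440); φ = arcsin(p_z) ≈ 26.12°, λ = atan2(p_y, p_x) ≈ 4.88°.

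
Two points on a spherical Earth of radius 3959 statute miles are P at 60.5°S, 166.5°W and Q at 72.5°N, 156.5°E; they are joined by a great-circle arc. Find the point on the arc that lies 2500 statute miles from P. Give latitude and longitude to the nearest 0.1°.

≈ 24.9°S, 176.2°W

Convert each endpoint to a unit vector on the sphere (x = cos φ cos λ, y = cos φ sin λ, z = sin φ).
The central angle between the endpoints is δ = arccos(p₁·p₂) ≈ 2.363 rad (135.4°). The total great-circle distance is δ·R ≈ 2.363 × 3959 ≈ 9355 mi, so the target fraction is f = 2500/9355 ≈ 0.267.
Interpolate at f ≈ 0.267 with slerp weights a = sin((1−f)δ)/sin δ ≈ 1.405, b = sin(fδ)/sin δ ≈ 0.840.
p = a·p₁ + b·p₂ ≈ (-0.905, -0.061, -0.422); φ = arcsin(p_z) ≈ -24.94°, λ = atan2(p_y, p_x) ≈ -176.16°.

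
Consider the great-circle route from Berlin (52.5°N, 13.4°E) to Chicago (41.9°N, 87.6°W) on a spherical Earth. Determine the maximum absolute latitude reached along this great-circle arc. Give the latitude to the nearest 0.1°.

≈ 60.2°N

The great circle lies in the plane with unit normal n̂ = (p₁ × p₂)/|p₁ × p₂|.
Here n̂_z ≈ -0.496; the vertex latitude is φ_max = arccos|n̂_z| ≈ 60.2°.
Check via Clairaut: cos φ_max = |cos φ₁| · sin C = cos(52.5°)·sin(54.6°) ≈ 0.496, again giving ≈ 60.2°.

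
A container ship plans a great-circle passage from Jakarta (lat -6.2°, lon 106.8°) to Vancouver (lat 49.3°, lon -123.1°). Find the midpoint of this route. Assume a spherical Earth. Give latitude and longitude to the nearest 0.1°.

≈ lat 40.5°, lon 147.8°

Convert each endpoint to a unit vector on the sphere (x = cos φ cos λ, y = cos φ sin λ, z = sin φ).
The central angle between the endpoints is δ = arccos(p₁·p₂) ≈ 2.094 rad (120.0°).
Interpolate at f = 1/2 with slerp weights a = sin((1−f)δ)/sin δ ≈ 0.999, b = sin(fδ)/sin δ ≈ 0.999.
p = a·p₁ + b·p₂ ≈ (-0.643, 0.405, 0.650); φ = arcsin(p_z) ≈ 40.53°, λ = atan2(p_y, p_x) ≈ 147.78°.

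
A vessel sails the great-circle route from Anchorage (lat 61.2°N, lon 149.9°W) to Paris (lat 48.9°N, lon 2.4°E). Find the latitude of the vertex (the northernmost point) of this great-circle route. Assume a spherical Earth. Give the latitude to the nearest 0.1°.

The great circle lies in the plane with unit normal n̂ = (p₁ × p₂)/|p₁ × p₂|.
Here n̂_z ≈ +0.159; the vertex latitude is φ_max = arccos|n̂_z| ≈ 80.8°.
Check via Clairaut: cos φ_max = |cos φ₁| · sin C = cos(61.2°)·sin(19.3°) ≈ 0.159, again giving ≈ 80.8°.

≈ 80.8°N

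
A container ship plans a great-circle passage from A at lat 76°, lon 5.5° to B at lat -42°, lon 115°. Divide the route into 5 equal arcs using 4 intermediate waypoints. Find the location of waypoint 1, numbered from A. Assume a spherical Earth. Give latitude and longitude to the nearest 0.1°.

≈ lat 61.2°, lon 75.3°

Write both endpoints as unit vectors p₁, p₂ with components (cos φ cos λ, cos φ sin λ, sin φ).
The central angle between the endpoints is δ = arccos(p₁·p₂) ≈ 2.359 rad (135.2°).
Interpolate at f = 1/5 with slerp weights a = sin((1−f)δ)/sin δ ≈ 1.348, b = sin(fδ)/sin δ ≈ 0.645.
p = a·p₁ + b·p₂ ≈ (0.122, 0.466, 0.877); φ = arcsin(p_z) ≈ 61.23°, λ = atan2(p_y, p_x) ≈ 75.30°.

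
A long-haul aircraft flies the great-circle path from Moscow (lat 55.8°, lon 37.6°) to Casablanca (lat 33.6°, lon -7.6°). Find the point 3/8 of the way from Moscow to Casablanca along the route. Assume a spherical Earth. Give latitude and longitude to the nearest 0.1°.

≈ lat 49.7°, lon 16.2°

Convert each endpoint to a unit vector on the sphere (x = cos φ cos λ, y = cos φ sin λ, z = sin φ).
The central angle between the endpoints is δ = arccos(p₁·p₂) ≈ 0.664 rad (38.0°).
Interpolate at f = 3/8 with slerp weights a = sin((1−f)δ)/sin δ ≈ 0.654, b = sin(fδ)/sin δ ≈ 0.400.
p = a·p₁ + b·p₂ ≈ (0.621, 0.180, 0.762); φ = arcsin(p_z) ≈ 49.68°, λ = atan2(p_y, p_x) ≈ 16.18°.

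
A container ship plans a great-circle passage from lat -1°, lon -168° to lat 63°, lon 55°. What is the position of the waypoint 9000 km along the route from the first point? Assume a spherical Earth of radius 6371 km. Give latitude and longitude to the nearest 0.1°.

Convert each endpoint to a unit vector on the sphere (x = cos φ cos λ, y = cos φ sin λ, z = sin φ).
The central angle between the endpoints is δ = arccos(p₁·p₂) ≈ 1.926 rad (110.3°). The total great-circle distance is δ·R ≈ 1.926 × 6371 ≈ 12269 km, so the target fraction is f = 9000/12269 ≈ 0.734.
Interpolate at f ≈ 0.734 with slerp weights a = sin((1−f)δ)/sin δ ≈ 0.523, b = sin(fδ)/sin δ ≈ 1.053.
p = a·p₁ + b·p₂ ≈ (-0.238, 0.283, 0.929); φ = arcsin(p_z) ≈ 68.32°, λ = atan2(p_y, p_x) ≈ 130.05°.

≈ lat 68.3°, lon 130.0°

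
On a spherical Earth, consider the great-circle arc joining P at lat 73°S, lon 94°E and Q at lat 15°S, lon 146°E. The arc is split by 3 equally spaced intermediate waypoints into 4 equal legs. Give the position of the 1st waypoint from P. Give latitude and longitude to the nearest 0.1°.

Write both endpoints as unit vectors p₁, p₂ with components (cos φ cos λ, cos φ sin λ, sin φ).
The central angle between the endpoints is δ = arccos(p₁·p₂) ≈ 1.136 rad (65.1°).
Interpolate at f = 1/4 with slerp weights a = sin((1−f)δ)/sin δ ≈ 0.830, b = sin(fδ)/sin δ ≈ 0.309.
p = a·p₁ + b·p₂ ≈ (-0.264, 0.409, -0.873); φ = arcsin(p_z) ≈ -60.87°, λ = atan2(p_y, p_x) ≈ 122.88°.

≈ lat 60.9°S, lon 122.9°E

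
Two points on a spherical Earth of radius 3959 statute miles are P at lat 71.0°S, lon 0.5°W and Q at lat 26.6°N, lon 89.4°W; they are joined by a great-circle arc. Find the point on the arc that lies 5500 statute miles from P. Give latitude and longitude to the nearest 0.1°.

≈ lat 6.5°S, lon 77.4°W

Write both endpoints as unit vectors p₁, p₂ with components (cos φ cos λ, cos φ sin λ, sin φ).
The central angle between the endpoints is δ = arccos(p₁·p₂) ≈ 2.002 rad (114.7°). The total great-circle distance is δ·R ≈ 2.002 × 3959 ≈ 7925 mi, so the target fraction is f = 5500/7925 ≈ 0.694.
Interpolate at f ≈ 0.694 with slerp weights a = sin((1−f)δ)/sin δ ≈ 0.633, b = sin(fδ)/sin δ ≈ 1.083.
p = a·p₁ + b·p₂ ≈ (0.216, -0.970, -0.114); φ = arcsin(p_z) ≈ -6.52°, λ = atan2(p_y, p_x) ≈ -77.43°.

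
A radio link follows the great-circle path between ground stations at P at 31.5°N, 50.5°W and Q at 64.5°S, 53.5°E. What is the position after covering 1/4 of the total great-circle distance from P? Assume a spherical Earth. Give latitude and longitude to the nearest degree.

Convert each endpoint to a unit vector on the sphere (x = cos φ cos λ, y = cos φ sin λ, z = sin φ).
The central angle between the endpoints is δ = arccos(p₁·p₂) ≈ 2.166 rad (124.1°).
Interpolate at f = 1/4 with slerp weights a = sin((1−f)δ)/sin δ ≈ 1.206, b = sin(fδ)/sin δ ≈ 0.622.
p = a·p₁ + b·p₂ ≈ (0.813, -0.578, 0.068); φ = arcsin(p_z) ≈ 3.92°, λ = atan2(p_y, p_x) ≈ -35.40°.

≈ 4°N, 35°W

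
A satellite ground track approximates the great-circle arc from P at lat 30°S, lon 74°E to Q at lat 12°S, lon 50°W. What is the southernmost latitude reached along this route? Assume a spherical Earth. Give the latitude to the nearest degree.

The great circle lies in the plane with unit normal n̂ = (p₁ × p₂)/|p₁ × p₂|.
Here n̂_z ≈ -0.756; the vertex latitude is φ_max = arccos|n̂_z| ≈ 40.9°.
Check via Clairaut: cos φ_max = |cos φ₁| · sin C = cos(30.0°)·sin(119.2°) ≈ 0.756, again giving ≈ 40.9°.

≈ 41°S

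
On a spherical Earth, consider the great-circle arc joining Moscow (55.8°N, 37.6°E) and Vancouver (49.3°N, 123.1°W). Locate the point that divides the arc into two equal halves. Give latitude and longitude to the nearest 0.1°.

Convert each endpoint to a unit vector on the sphere (x = cos φ cos λ, y = cos φ sin λ, z = sin φ).
The central angle between the endpoints is δ = arccos(p₁·p₂) ≈ 1.286 rad (73.7°).
Interpolate at f = 1/2 with slerp weights a = sin((1−f)δ)/sin δ ≈ 0.625, b = sin(fδ)/sin δ ≈ 0.625.
p = a·p₁ + b·p₂ ≈ (0.056, -0.127, 0.990); φ = arcsin(p_z) ≈ 82.03°, λ = atan2(p_y, p_x) ≈ -66.31°.

≈ (82.0°N, 66.3°W)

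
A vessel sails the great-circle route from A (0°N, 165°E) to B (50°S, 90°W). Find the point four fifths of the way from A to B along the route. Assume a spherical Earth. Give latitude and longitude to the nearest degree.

≈ (50°S, 121°W)

The haversine formula gives a central angle δ ≈ 1.738 rad (99.6°) between the endpoints.
Interpolate at f = 4/5 with slerp weights a = sin((1−f)δ)/sin δ ≈ 0.345, b = sin(fδ)/sin δ ≈ 0.998.
p = a·p₁ + b·p₂ ≈ (-0.334, -0.552, -0.764); φ = arcsin(p_z) ≈ -49.84°, λ = atan2(p_y, p_x) ≈ -121.16°.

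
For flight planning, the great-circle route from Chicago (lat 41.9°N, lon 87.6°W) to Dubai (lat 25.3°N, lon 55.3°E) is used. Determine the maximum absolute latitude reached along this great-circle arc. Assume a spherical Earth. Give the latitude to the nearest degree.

The great circle lies in the plane with unit normal n̂ = (p₁ × p₂)/|p₁ × p₂|.
Here n̂_z ≈ +0.419; the vertex latitude is φ_max = arccos|n̂_z| ≈ 65.2°.
Check via Clairaut: cos φ_max = |cos φ₁| · sin C = cos(41.9°)·sin(34.3°) ≈ 0.419, again giving ≈ 65.2°.

≈ 65°N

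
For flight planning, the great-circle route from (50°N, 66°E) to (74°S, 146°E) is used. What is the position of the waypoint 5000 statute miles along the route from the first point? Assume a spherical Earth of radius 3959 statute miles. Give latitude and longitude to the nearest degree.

≈ (19°S, 89°E)

Convert each endpoint to a unit vector on the sphere (x = cos φ cos λ, y = cos φ sin λ, z = sin φ).
The central angle between the endpoints is δ = arccos(p₁·p₂) ≈ 2.354 rad (134.9°). The total great-circle distance is δ·R ≈ 2.354 × 3959 ≈ 9320 mi, so the target fraction is f = 5000/9320 ≈ 0.536.
Interpolate at f ≈ 0.536 with slerp weights a = sin((1−f)δ)/sin δ ≈ 1.252, b = sin(fδ)/sin δ ≈ 1.345.
p = a·p₁ + b·p₂ ≈ (0.020, 0.942, -0.334); φ = arcsin(p_z) ≈ -19.49°, λ = atan2(p_y, p_x) ≈ 88.78°.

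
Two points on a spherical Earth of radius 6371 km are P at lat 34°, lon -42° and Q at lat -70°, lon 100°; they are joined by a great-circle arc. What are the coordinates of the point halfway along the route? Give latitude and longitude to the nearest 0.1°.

From cos δ = sin φ₁ sin φ₂ + cos φ₁ cos φ₂ cos Δλ, the central angle is δ ≈ 2.417 rad (138.5°).
Interpolate at f = 1/2 with slerp weights a = sin((1−f)δ)/sin δ ≈ 1.411, b = sin(fδ)/sin δ ≈ 1.411.
p = a·p₁ + b·p₂ ≈ (0.786, -0.308, -0.537); φ = arcsin(p_z) ≈ -32.48°, λ = atan2(p_y, p_x) ≈ -21.38°.

≈ lat -32.5°, lon -21.4°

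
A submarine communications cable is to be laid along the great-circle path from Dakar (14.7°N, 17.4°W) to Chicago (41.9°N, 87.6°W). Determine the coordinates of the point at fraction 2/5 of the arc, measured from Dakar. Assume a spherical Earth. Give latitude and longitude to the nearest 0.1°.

≈ 30.1°N, 40.5°W

From cos δ = sin φ₁ sin φ₂ + cos φ₁ cos φ₂ cos Δλ, the central angle is δ ≈ 1.145 rad (65.6°).
Interpolate at f = 2/5 with slerp weights a = sin((1−f)δ)/sin δ ≈ 0.696, b = sin(fδ)/sin δ ≈ 0.485.
p = a·p₁ + b·p₂ ≈ (0.658, -0.562, 0.501); φ = arcsin(p_z) ≈ 30.06°, λ = atan2(p_y, p_x) ≈ -40.53°.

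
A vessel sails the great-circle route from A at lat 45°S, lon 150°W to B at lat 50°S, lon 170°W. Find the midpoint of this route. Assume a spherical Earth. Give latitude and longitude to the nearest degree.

From cos δ = sin φ₁ sin φ₂ + cos φ₁ cos φ₂ cos Δλ, the central angle is δ ≈ 0.251 rad (14.4°).
Interpolate at f = 1/2 with slerp weights a = sin((1−f)δ)/sin δ ≈ 0.504, b = sin(fδ)/sin δ ≈ 0.504.
p = a·p₁ + b·p₂ ≈ (-0.628, -0.234, -0.742); φ = arcsin(p_z) ≈ -47.94°, λ = atan2(p_y, p_x) ≈ -159.52°.

≈ lat 48°S, lon 160°W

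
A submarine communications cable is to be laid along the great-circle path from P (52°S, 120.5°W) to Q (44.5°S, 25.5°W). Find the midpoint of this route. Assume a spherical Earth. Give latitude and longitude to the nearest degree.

Write both endpoints as unit vectors p₁, p₂ with components (cos φ cos λ, cos φ sin λ, sin φ).
The central angle between the endpoints is δ = arccos(p₁·p₂) ≈ 1.031 rad (59.1°).
Interpolate at f = 1/2 with slerp weights a = sin((1−f)δ)/sin δ ≈ 0.575, b = sin(fδ)/sin δ ≈ 0.575.
p = a·p₁ + b·p₂ ≈ (0.190, -0.481, -0.856); φ = arcsin(p_z) ≈ -58.83°, λ = atan2(p_y, p_x) ≈ -68.42°.

≈ (59°S, 68°W)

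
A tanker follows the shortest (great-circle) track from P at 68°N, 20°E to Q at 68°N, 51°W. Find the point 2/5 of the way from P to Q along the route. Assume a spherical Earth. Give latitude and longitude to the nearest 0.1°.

≈ 71.6°N, 7.5°W

Convert each endpoint to a unit vector on the sphere (x = cos φ cos λ, y = cos φ sin λ, z = sin φ).
The central angle between the endpoints is δ = arccos(p₁·p₂) ≈ 0.439 rad (25.1°).
Interpolate at f = 2/5 with slerp weights a = sin((1−f)δ)/sin δ ≈ 0.613, b = sin(fδ)/sin δ ≈ 0.411.
p = a·p₁ + b·p₂ ≈ (0.313, -0.041, 0.949); φ = arcsin(p_z) ≈ 71.63°, λ = atan2(p_y, p_x) ≈ -7.50°.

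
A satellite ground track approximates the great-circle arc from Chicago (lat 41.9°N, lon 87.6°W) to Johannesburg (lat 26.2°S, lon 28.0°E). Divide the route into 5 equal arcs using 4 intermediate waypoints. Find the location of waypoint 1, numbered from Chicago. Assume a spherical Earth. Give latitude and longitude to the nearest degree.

≈ lat 35°N, lon 56°W

Write both endpoints as unit vectors p₁, p₂ with components (cos φ cos λ, cos φ sin λ, sin φ).
The central angle between the endpoints is δ = arccos(p₁·p₂) ≈ 2.194 rad (125.7°).
Interpolate at f = 1/5 with slerp weights a = sin((1−f)δ)/sin δ ≈ 1.210, b = sin(fδ)/sin δ ≈ 0.523.
p = a·p₁ + b·p₂ ≈ (0.452, -0.680, 0.577); φ = arcsin(p_z) ≈ 35.27°, λ = atan2(p_y, p_x) ≈ -56.38°.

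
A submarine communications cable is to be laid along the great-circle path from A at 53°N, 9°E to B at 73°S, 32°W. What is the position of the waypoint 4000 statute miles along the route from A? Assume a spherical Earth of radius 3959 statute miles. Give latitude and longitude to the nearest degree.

Convert each endpoint to a unit vector on the sphere (x = cos φ cos λ, y = cos φ sin λ, z = sin φ).
The central angle between the endpoints is δ = arccos(p₁·p₂) ≈ 2.254 rad (129.1°). The total great-circle distance is δ·R ≈ 2.254 × 3959 ≈ 8922 mi, so the target fraction is f = 4000/8922 ≈ 0.448.
Interpolate at f ≈ 0.448 with slerp weights a = sin((1−f)δ)/sin δ ≈ 1.220, b = sin(fδ)/sin δ ≈ 1.092.
p = a·p₁ + b·p₂ ≈ (0.996, -0.054, -0.069); φ = arcsin(p_z) ≈ -3.98°, λ = atan2(p_y, p_x) ≈ -3.12°.

≈ 4°S, 3°W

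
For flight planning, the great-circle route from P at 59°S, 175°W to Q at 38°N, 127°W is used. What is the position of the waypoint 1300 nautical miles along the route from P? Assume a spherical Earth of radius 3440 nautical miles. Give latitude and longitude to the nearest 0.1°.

Convert each endpoint to a unit vector on the sphere (x = cos φ cos λ, y = cos φ sin λ, z = sin φ).
The central angle between the endpoints is δ = arccos(p₁·p₂) ≈ 1.830 rad (104.8°). The total great-circle distance is δ·R ≈ 1.830 × 3440 ≈ 6295 nmi, so the target fraction is f = 1300/6295 ≈ 0.207.
Interpolate at f ≈ 0.207 with slerp weights a = sin((1−f)δ)/sin δ ≈ 1.027, b = sin(fδ)/sin δ ≈ 0.382.
p = a·p₁ + b·p₂ ≈ (-0.708, -0.286, -0.645); φ = arcsin(p_z) ≈ -40.20°, λ = atan2(p_y, p_x) ≈ -157.98°.

≈ 40.2°S, 158.0°W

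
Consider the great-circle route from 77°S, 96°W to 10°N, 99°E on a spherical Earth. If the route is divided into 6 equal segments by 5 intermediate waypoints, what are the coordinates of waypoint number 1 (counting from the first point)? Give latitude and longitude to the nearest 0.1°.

≈ 82.8°S, 129.2°E

Convert each endpoint to a unit vector on the sphere (x = cos φ cos λ, y = cos φ sin λ, z = sin φ).
The central angle between the endpoints is δ = arccos(p₁·p₂) ≈ 1.964 rad (112.5°).
Interpolate at f = 1/6 with slerp weights a = sin((1−f)δ)/sin δ ≈ 1.080, b = sin(fδ)/sin δ ≈ 0.348.
p = a·p₁ + b·p₂ ≈ (-0.079, 0.097, -0.992); φ = arcsin(p_z) ≈ -82.82°, λ = atan2(p_y, p_x) ≈ 129.20°.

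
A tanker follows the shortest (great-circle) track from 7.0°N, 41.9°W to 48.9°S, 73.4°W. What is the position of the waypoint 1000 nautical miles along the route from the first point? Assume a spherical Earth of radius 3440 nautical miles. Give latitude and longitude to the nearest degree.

Write both endpoints as unit vectors p₁, p₂ with components (cos φ cos λ, cos φ sin λ, sin φ).
The central angle between the endpoints is δ = arccos(p₁·p₂) ≈ 1.088 rad (62.3°). The total great-circle distance is δ·R ≈ 1.088 × 3440 ≈ 3742 nmi, so the target fraction is f = 1000/3742 ≈ 0.267.
Interpolate at f ≈ 0.267 with slerp weights a = sin((1−f)δ)/sin δ ≈ 0.808, b = sin(fδ)/sin δ ≈ 0.324.
p = a·p₁ + b·p₂ ≈ (0.657, -0.739, -0.145); φ = arcsin(p_z) ≈ -8.36°, λ = atan2(p_y, p_x) ≈ -48.35°.

≈ 8°S, 48°W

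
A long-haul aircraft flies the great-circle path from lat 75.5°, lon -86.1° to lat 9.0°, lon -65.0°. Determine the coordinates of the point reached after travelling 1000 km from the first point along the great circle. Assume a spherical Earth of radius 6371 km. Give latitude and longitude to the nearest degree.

≈ lat 67°, lon -77°

The haversine formula gives a central angle δ ≈ 1.179 rad (67.5°) between the endpoints. The total great-circle distance is δ·R ≈ 1.179 × 6371 ≈ 7509 km, so the target fraction is f = 1000/7509 ≈ 0.133.
Interpolate at f ≈ 0.133 with slerp weights a = sin((1−f)δ)/sin δ ≈ 0.923, b = sin(fδ)/sin δ ≈ 0.169.
p = a·p₁ + b·p₂ ≈ (0.086, -0.382, 0.920); φ = arcsin(p_z) ≈ 66.94°, λ = atan2(p_y, p_x) ≈ -77.27°.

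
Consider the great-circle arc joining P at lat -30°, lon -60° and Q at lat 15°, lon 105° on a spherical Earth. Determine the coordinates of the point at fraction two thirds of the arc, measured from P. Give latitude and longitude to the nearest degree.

Convert each endpoint to a unit vector on the sphere (x = cos φ cos λ, y = cos φ sin λ, z = sin φ).
The central angle between the endpoints is δ = arccos(p₁·p₂) ≈ 2.786 rad (159.6°).
Interpolate at f = 2/3 with slerp weights a = sin((1−f)δ)/sin δ ≈ 2.300, b = sin(fδ)/sin δ ≈ 2.755.
p = a·p₁ + b·p₂ ≈ (0.307, 0.845, -0.437); φ = arcsin(p_z) ≈ -25.91°, λ = atan2(p_y, p_x) ≈ 70.03°.

≈ lat -26°, lon 70°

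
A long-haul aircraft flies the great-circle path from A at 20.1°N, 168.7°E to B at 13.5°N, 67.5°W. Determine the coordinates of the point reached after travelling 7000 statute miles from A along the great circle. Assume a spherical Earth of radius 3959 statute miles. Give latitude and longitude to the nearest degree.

Convert each endpoint to a unit vector on the sphere (x = cos φ cos λ, y = cos φ sin λ, z = sin φ).
The central angle between the endpoints is δ = arccos(p₁·p₂) ≈ 2.013 rad (115.3°). The total great-circle distance is δ·R ≈ 2.013 × 3959 ≈ 7969 mi, so the target fraction is f = 7000/7969 ≈ 0.878.
Interpolate at f ≈ 0.878 with slerp weights a = sin((1−f)δ)/sin δ ≈ 0.268, b = sin(fδ)/sin δ ≈ 1.085.
p = a·p₁ + b·p₂ ≈ (0.157, -0.925, 0.345); φ = arcsin(p_z) ≈ 20.20°, λ = atan2(p_y, p_x) ≈ -80.38°.

≈ 20°N, 80°W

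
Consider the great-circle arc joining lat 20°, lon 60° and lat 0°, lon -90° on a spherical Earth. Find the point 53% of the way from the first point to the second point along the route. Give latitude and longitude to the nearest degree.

≈ lat 33°, lon -27°

The haversine formula gives a central angle δ ≈ 2.521 rad (144.5°) between the endpoints.
Interpolate at f = 0.53 with slerp weights a = sin((1−f)δ)/sin δ ≈ 1.594, b = sin(fδ)/sin δ ≈ 1.674.
p = a·p₁ + b·p₂ ≈ (0.749, -0.376, 0.545); φ = arcsin(p_z) ≈ 33.04°, λ = atan2(p_y, p_x) ≈ -26.67°.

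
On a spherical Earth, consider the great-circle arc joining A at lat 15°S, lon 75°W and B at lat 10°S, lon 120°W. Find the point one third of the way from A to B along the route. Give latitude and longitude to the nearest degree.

≈ lat 14°S, lon 90°W

Write both endpoints as unit vectors p₁, p₂ with components (cos φ cos λ, cos φ sin λ, sin φ).
The central angle between the endpoints is δ = arccos(p₁·p₂) ≈ 0.770 rad (44.1°).
Interpolate at f = 1/3 with slerp weights a = sin((1−f)δ)/sin δ ≈ 0.705, b = sin(fδ)/sin δ ≈ 0.365.
p = a·p₁ + b·p₂ ≈ (-0.003, -0.969, -0.246); φ = arcsin(p_z) ≈ -14.24°, λ = atan2(p_y, p_x) ≈ -90.19°.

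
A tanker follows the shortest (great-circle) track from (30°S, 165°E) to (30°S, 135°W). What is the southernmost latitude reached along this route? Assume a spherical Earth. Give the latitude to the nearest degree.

≈ 34°S

The great circle lies in the plane with unit normal n̂ = (p₁ × p₂)/|p₁ × p₂|.
Here n̂_z ≈ +0.832; the vertex latitude is φ_max = arccos|n̂_z| ≈ 33.7°.
Check via Clairaut: cos φ_max = |cos φ₁| · sin C = cos(30.0°)·sin(106.1°) ≈ 0.832, again giving ≈ 33.7°.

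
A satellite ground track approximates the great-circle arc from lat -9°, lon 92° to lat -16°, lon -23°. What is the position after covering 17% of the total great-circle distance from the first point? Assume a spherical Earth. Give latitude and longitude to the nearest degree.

Write both endpoints as unit vectors p₁, p₂ with components (cos φ cos λ, cos φ sin λ, sin φ).
The central angle between the endpoints is δ = arccos(p₁·p₂) ≈ 1.937 rad (111.0°).
Interpolate at f = 0.17 with slerp weights a = sin((1−f)δ)/sin δ ≈ 1.070, b = sin(fδ)/sin δ ≈ 0.346.
p = a·p₁ + b·p₂ ≈ (0.270, 0.926, -0.263); φ = arcsin(p_z) ≈ -15.24°, λ = atan2(p_y, p_x) ≈ 73.78°.

≈ lat -15°, lon 74°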